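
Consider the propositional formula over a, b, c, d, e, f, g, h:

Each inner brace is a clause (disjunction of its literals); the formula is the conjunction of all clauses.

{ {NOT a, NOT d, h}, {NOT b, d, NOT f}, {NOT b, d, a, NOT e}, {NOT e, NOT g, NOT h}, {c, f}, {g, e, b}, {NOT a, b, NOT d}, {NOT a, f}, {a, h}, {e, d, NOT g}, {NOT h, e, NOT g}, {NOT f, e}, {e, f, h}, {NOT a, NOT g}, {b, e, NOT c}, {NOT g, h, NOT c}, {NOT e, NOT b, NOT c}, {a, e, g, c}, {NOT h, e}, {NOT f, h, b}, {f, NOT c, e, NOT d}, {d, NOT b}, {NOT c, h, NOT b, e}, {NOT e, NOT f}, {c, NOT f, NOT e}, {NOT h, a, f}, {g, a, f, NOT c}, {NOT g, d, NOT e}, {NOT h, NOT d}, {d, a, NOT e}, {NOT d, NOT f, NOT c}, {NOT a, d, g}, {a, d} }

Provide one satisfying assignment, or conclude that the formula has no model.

UNSATISFIABLE

Case c = true:
Case a = false:
From the singleton clause (h), h = true.
From the singleton clause (e), e = true.
From the singleton clause (NOT g), g = false.
From the singleton clause (NOT b), b = false.
From the singleton clause (NOT f), f = false.
But (f) is also a unit clause — contradiction.
Undo a and try a = true.
From the singleton clause (f), f = true.
From the singleton clause (e), e = true.
But (NOT e) is also a unit clause — contradiction.
Either choice for a ends in contradiction.
Undo c and try c = false.
From the singleton clause (f), f = true.
From the singleton clause (e), e = true.
But (NOT e) is also a unit clause — contradiction.
Either choice for c ends in contradiction.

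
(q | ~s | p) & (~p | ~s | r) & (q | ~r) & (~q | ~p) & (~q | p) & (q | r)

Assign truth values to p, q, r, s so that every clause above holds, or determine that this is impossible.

Suppose q = 1.
From the singleton clause (~p), p = 0.
Now (p) is unsatisfied and unit — conflict.
Undo q and try q = 0.
From the singleton clause (~r), r = 0.
Now (r) is unsatisfied and unit — conflict.
Both values of q lead to a conflict.

UNSATISFIABLE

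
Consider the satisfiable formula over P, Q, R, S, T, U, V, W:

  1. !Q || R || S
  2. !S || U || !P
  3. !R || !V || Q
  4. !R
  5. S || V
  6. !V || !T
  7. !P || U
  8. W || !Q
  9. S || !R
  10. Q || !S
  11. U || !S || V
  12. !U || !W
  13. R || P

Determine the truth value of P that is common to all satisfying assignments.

Suppose P = false.
Unit clause (!R) forces R = false.
But (R) is also a unit clause — contradiction.
So every satisfying assignment has P = True.

True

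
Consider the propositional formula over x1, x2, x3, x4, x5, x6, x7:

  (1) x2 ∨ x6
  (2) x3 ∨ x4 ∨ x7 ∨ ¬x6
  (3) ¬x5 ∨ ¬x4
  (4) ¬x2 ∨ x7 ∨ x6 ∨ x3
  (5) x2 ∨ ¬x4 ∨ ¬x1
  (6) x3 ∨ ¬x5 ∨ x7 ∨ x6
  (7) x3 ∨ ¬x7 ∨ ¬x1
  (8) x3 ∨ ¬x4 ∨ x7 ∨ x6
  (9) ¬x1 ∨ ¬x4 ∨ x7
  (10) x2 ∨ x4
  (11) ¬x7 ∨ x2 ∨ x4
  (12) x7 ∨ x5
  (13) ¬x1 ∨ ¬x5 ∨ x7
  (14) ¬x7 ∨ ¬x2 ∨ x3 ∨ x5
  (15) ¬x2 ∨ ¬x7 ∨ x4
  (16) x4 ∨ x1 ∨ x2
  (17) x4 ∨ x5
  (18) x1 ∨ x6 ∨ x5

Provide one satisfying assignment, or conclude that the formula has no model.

Try x2 = True.
Try x5 = False.
From the singleton clause (x7), x7 = True.
From the singleton clause (x3), x3 = True.
From the singleton clause (x4), x4 = True.
Try x1 = False.
From the singleton clause (x6), x6 = True.
This assignment satisfies each clause.

x1 ↦ False,  x2 ↦ True,  x3 ↦ True,  x4 ↦ True,  x5 ↦ False,  x6 ↦ True,  x7 ↦ True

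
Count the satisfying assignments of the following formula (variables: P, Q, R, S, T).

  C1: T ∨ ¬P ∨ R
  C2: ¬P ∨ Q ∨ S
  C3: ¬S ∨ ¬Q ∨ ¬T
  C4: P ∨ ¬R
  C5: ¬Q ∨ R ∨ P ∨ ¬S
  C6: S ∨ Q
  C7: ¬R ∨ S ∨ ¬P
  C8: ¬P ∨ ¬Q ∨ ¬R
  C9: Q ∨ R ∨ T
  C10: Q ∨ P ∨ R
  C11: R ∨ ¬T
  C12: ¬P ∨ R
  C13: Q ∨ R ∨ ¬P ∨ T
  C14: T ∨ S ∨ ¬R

There are 2^5 = 32 truth assignments over (P, Q, R, S, T).
Split on S. With S = True, the clauses containing S are satisfied and ¬S drops from the rest; 2 of the 2^4 = 16 assignments to the other variables satisfy what remains.
With S = False, by the same count on the reduced clause set, 1 assignment works.
(One model: P=F, Q=T, R=F, S=F, T=F.)
Total: 2 + 1 = 3.

3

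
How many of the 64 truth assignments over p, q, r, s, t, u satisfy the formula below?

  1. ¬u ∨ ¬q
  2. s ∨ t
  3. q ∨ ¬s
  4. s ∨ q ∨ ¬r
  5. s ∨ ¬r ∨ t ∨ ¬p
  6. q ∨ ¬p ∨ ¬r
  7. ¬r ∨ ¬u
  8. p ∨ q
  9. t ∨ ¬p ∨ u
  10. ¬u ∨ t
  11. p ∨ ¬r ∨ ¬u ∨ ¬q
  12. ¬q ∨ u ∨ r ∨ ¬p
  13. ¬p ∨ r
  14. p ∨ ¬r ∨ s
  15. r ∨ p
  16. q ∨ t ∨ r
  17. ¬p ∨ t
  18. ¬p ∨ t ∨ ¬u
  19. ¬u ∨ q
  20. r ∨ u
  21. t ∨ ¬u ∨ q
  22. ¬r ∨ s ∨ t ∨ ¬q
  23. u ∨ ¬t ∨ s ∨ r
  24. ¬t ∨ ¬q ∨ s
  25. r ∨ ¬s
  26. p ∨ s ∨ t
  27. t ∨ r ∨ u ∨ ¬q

There are 2^6 = 64 truth assignments over (p, q, r, s, t, u).
Split on u. With u = True, the clauses containing u are satisfied and ¬u drops from the rest; 0 of the 2^5 = 32 assignments to the other variables satisfy what remains.
With u = False, by the same count on the reduced clause set, 3 assignments work.
(One model: p=F, q=T, r=T, s=T, t=F, u=F.)
Total: 0 + 3 = 3.

3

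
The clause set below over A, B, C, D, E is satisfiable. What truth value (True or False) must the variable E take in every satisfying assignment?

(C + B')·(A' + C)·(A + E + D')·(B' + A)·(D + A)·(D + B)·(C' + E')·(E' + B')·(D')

Suppose E = 1.
The clause (C') is unit, so C = 0.
The clause (B') is unit, so B = 0.
The clause (A') is unit, so A = 0.
The clause (D) is unit, so D = 1.
But (D') is also a unit clause — contradiction.
So every satisfying assignment has E = False.

False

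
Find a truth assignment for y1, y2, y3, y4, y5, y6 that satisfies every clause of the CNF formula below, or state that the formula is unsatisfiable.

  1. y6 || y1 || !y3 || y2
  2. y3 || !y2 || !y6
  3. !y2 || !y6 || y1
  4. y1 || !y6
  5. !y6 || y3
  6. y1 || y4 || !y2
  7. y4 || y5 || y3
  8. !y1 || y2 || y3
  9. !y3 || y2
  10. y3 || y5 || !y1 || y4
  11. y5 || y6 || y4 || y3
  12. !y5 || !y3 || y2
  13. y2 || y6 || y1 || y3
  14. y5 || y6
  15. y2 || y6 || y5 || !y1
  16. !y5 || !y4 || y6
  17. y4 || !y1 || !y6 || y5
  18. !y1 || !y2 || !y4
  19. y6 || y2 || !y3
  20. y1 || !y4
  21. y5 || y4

Branch on y1: set y1 = true.
Branch on y6: set y6 = true.
From the singleton clause (y3), y3 = true.
From the singleton clause (y2), y2 = true.
From the singleton clause (!y4), y4 = false.
From the singleton clause (y5), y5 = true.
All clauses are satisfied.

y1=true, y2=true, y3=true, y4=false, y5=true, y6=true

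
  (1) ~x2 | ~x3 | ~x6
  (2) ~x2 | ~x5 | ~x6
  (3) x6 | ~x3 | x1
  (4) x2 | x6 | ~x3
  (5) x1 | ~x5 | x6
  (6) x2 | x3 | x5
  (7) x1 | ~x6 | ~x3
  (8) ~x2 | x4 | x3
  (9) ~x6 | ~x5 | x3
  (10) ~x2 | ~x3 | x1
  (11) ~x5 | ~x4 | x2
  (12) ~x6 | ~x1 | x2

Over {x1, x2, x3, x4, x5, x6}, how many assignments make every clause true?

There are 2^6 = 64 truth assignments over (x1, x2, x3, x4, x5, x6).
Split on x3. With x3 = 1, the clauses containing x3 are satisfied and ~x3 drops from the rest; 4 of the 2^5 = 32 assignments to the other variables satisfy what remains.
With x3 = 0, by the same count on the reduced clause set, 6 assignments work.
(One model: x1=F, x2=T, x3=F, x4=T, x5=F, x6=F.)
Total: 4 + 6 = 10.

10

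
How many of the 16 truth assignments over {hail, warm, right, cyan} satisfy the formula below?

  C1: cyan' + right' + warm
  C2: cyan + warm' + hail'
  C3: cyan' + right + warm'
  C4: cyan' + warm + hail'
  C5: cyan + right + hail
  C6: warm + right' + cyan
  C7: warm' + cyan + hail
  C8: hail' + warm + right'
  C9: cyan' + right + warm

3

There are 2^4 = 16 truth assignments over (hail, warm, right, cyan).
Check each against the 9 clauses (columns in the order hail, warm, right, cyan):
  F F F F  ✗ fails (cyan + right + hail)
  F F F T  ✗ fails (cyan' + right + warm)
  F F T F  ✗ fails (warm + right' + cyan)
  F F T T  ✗ fails (cyan' + right' + warm)
  F T F F  ✗ fails (cyan + right + hail)
  F T F T  ✗ fails (cyan' + right + warm')
  F T T F  ✗ fails (warm' + cyan + hail)
  F T T T  ✓ satisfies all
  T F F F  ✓ satisfies all
  T F F T  ✗ fails (cyan' + warm + hail')
  T F T F  ✗ fails (warm + right' + cyan)
  T F T T  ✗ fails (cyan' + right' + warm)
  T T F F  ✗ fails (cyan + warm' + hail')
  T T F T  ✗ fails (cyan' + right + warm')
  T T T F  ✗ fails (cyan + warm' + hail')
  T T T T  ✓ satisfies all
3 of the 16 rows are models.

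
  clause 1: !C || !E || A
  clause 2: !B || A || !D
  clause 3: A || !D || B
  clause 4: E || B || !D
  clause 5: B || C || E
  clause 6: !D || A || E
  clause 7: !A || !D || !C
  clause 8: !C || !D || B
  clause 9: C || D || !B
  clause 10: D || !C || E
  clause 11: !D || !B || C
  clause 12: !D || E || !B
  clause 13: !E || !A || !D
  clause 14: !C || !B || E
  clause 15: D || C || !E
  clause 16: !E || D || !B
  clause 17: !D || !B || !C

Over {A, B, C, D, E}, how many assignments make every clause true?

1

There are 2^5 = 32 truth assignments over (A, B, C, D, E).
Split on E. With E = true, the clauses containing E are satisfied and !E drops from the rest; 1 of the 2^4 = 16 assignments to the other variables satisfy what remains.
With E = false, by the same count on the reduced clause set, 0 assignments work.
Total: 1 + 0 = 1.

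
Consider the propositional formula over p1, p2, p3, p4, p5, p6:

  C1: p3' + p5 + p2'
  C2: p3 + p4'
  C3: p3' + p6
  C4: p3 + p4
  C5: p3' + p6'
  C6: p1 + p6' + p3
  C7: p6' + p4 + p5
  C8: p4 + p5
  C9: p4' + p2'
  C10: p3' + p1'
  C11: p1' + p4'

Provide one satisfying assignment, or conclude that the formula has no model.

Case p3 = 1:
From the singleton clause (p6), p6 = 1.
That conflicts with the unit clause (p6').
That branch fails; take p3 = 0 instead.
From the singleton clause (p4'), p4 = 0.
That conflicts with the unit clause (p4).
Both values of p3 lead to a conflict.

UNSATISFIABLE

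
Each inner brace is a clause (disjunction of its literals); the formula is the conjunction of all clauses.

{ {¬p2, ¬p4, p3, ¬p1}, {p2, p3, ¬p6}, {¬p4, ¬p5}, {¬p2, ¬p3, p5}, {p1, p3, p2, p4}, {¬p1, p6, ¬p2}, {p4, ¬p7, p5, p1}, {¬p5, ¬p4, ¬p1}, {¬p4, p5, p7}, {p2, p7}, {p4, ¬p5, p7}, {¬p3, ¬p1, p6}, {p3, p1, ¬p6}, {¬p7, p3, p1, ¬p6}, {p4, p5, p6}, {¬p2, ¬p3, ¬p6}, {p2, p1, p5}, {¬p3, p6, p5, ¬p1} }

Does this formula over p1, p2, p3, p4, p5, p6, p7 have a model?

Satisfiable

Branch on p4: set p4 = False.
Branch on p2: set p2 = True.
Branch on p3: set p3 = False.
Branch on p1: set p1 = True.
Unit clause (p6) forces p6 = True.
Branch on p5: set p5 = True.
Unit clause (p7) forces p7 = True.
All clauses are satisfied.
A satisfying assignment: p1 ↦ True,  p2 ↦ True,  p3 ↦ False,  p4 ↦ False,  p5 ↦ True,  p6 ↦ True,  p7 ↦ True.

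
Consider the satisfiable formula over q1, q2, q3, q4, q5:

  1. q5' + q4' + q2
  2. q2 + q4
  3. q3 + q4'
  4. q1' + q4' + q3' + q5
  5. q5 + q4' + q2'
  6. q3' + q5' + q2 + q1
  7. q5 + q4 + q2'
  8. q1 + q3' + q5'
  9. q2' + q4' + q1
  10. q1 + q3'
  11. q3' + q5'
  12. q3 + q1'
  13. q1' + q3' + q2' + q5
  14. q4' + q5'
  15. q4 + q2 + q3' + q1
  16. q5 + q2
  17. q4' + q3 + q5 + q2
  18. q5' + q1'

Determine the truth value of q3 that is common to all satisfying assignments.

Suppose q3 = 1.
From the singleton clause (q1), q1 = 1.
From the singleton clause (q5'), q5 = 0.
From the singleton clause (q4'), q4 = 0.
From the singleton clause (q2), q2 = 1.
Now (q2') is unsatisfied and unit — conflict.
So every satisfying assignment has q3 = False.

False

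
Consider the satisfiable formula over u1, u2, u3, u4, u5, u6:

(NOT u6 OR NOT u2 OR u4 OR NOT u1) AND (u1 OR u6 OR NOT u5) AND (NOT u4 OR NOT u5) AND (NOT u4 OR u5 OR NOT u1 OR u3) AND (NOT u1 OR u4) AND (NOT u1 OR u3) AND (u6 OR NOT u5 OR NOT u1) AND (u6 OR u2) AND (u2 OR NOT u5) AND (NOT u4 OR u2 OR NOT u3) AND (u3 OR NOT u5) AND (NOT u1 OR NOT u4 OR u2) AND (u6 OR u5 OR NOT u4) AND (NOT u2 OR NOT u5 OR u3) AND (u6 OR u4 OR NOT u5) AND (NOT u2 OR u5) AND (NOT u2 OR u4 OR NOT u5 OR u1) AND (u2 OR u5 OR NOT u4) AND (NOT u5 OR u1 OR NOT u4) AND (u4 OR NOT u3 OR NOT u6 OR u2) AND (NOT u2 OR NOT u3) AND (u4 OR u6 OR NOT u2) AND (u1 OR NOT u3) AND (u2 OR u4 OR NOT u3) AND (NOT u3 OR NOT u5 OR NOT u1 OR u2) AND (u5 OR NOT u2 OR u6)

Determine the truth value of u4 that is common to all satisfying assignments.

Suppose u4 = true.
Unit clause (NOT u5) forces u5 = false.
Unit clause (u6) forces u6 = true.
Unit clause (NOT u2) forces u2 = false.
But (u2) is also a unit clause — contradiction.
So every satisfying assignment has u4 = False.

False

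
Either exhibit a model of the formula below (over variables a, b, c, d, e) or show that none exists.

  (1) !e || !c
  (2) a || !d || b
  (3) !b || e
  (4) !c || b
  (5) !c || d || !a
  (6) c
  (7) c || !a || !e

(c) alone gives c = true.
(!e) alone gives e = false.
(!b) alone gives b = false.
Now (b) is unsatisfied and unit — conflict.

UNSATISFIABLE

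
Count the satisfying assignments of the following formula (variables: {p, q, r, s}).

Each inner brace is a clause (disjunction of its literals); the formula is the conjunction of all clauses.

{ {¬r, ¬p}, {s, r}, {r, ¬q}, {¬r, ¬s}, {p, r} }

3

There are 2^4 = 16 truth assignments over (p, q, r, s).
Split on s. With s = True, the clauses containing s are satisfied and ¬s drops from the rest; 1 of the 2^3 = 8 assignments to the other variables satisfy what remains.
With s = False, by the same count on the reduced clause set, 2 assignments work.
(One model: p=F, q=F, r=T, s=F.)
Total: 1 + 2 = 3.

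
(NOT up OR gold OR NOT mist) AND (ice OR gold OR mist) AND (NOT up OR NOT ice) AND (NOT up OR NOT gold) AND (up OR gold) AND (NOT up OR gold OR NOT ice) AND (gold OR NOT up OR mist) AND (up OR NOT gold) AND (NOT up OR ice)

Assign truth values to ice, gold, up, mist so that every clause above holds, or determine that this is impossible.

Suppose up = false.
The clause (gold) is unit, so gold = true.
That conflicts with the unit clause (NOT gold).
That branch fails; take up = true instead.
The clause (NOT ice) is unit, so ice = false.
That conflicts with the unit clause (ice).
Both values of up lead to a conflict.

UNSATISFIABLE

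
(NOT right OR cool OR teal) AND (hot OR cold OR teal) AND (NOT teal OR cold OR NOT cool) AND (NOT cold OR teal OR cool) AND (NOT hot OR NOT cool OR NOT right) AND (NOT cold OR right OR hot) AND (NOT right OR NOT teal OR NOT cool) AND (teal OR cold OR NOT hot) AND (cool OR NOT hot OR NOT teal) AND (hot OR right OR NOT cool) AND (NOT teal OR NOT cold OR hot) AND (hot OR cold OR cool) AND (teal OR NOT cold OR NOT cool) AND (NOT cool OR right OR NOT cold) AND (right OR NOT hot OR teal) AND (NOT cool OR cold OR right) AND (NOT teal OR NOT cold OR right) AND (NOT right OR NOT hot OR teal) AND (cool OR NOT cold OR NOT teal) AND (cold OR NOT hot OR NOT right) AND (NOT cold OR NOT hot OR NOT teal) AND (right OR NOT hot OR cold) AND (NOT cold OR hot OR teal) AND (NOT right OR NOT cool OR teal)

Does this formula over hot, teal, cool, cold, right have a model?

No

Branch on right: set right = false.
Branch on cold: set cold = false.
(NOT cool) alone gives cool = false.
(hot) alone gives hot = true.
That conflicts with the unit clause (NOT hot).
That branch fails; take cold = true instead.
(hot) alone gives hot = true.
(NOT cool) alone gives cool = false.
(teal) alone gives teal = true.
That conflicts with the unit clause (NOT teal).
Either choice for cold ends in contradiction.
That branch fails; take right = true instead.
Branch on cool: set cool = true.
(NOT hot) alone gives hot = false.
(NOT teal) alone gives teal = false.
That conflicts with the unit clause (teal).
That branch fails; take cool = false instead.
(teal) alone gives teal = true.
(NOT hot) alone gives hot = false.
(NOT cold) alone gives cold = false.
That conflicts with the unit clause (cold).
Either choice for cool ends in contradiction.
Either choice for right ends in contradiction.
No assignment satisfies every clause.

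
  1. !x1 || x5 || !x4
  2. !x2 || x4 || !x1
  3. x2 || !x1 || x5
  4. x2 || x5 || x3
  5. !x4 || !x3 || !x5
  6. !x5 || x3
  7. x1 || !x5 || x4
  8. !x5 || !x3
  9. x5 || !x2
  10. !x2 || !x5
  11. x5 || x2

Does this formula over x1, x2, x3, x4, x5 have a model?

Unsatisfiable

Try x5 = false.
(!x2) alone gives x2 = false.
That conflicts with the unit clause (x2).
Undo x5 and try x5 = true.
(x3) alone gives x3 = true.
That conflicts with the unit clause (!x3).
Neither x5 = true nor x5 = false works.
No assignment satisfies every clause.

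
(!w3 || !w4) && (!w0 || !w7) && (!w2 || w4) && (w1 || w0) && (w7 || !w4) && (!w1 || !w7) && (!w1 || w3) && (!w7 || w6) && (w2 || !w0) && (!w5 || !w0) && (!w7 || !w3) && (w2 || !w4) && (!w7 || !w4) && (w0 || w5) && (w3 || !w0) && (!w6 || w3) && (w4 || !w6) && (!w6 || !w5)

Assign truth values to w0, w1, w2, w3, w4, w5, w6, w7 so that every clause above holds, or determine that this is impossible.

w0 ↦ false; w1 ↦ true; w2 ↦ false; w3 ↦ true; w4 ↦ false; w5 ↦ true; w6 ↦ false; w7 ↦ false

Branch on w3: set w3 = true.
(!w4) alone gives w4 = false.
(!w2) alone gives w2 = false.
(!w0) alone gives w0 = false.
(w1) alone gives w1 = true.
(!w7) alone gives w7 = false.
(w5) alone gives w5 = true.
(!w6) alone gives w6 = false.
All clauses are satisfied.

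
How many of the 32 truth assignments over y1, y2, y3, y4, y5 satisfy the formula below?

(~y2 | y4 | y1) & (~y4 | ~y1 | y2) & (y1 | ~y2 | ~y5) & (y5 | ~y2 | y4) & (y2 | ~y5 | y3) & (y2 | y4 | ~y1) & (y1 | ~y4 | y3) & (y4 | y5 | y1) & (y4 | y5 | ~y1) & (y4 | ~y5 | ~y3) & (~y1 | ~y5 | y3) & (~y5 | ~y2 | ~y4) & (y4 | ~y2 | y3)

There are 2^5 = 32 truth assignments over (y1, y2, y3, y4, y5).
Split on y1. With y1 = 1, the clauses containing y1 are satisfied and ~y1 drops from the rest; 2 of the 2^4 = 16 assignments to the other variables satisfy what remains.
With y1 = 0, by the same count on the reduced clause set, 3 assignments work.
Total: 2 + 3 = 5.

5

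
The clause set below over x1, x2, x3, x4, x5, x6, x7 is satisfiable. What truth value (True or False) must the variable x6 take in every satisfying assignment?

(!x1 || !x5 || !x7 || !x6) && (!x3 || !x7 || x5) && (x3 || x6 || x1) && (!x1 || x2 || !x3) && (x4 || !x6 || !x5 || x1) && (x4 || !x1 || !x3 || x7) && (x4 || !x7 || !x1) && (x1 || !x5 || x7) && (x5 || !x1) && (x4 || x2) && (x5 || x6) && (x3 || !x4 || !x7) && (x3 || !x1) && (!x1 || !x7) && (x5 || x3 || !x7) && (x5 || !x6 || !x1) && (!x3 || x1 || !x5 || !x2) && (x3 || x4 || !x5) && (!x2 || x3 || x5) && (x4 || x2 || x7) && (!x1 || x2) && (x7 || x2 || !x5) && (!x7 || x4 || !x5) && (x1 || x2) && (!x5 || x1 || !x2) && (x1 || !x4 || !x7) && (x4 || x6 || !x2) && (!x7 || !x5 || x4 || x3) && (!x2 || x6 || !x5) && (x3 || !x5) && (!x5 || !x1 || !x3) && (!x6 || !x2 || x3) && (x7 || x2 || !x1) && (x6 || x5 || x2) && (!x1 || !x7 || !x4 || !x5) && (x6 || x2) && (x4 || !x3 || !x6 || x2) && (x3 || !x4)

True

Suppose x6 = false.
From the singleton clause (x5), x5 = true.
From the singleton clause (!x2), x2 = false.
But (x2) is also a unit clause — contradiction.
So every satisfying assignment has x6 = True.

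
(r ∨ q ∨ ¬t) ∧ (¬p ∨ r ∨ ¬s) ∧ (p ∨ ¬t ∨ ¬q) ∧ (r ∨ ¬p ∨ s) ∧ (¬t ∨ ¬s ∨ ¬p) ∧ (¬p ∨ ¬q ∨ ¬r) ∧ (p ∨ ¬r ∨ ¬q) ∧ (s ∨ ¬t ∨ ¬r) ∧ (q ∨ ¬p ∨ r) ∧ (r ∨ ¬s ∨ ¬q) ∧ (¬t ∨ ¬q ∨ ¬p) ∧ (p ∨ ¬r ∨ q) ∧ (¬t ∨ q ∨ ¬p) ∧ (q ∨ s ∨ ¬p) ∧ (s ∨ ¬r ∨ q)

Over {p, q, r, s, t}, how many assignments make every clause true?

4

There are 2^5 = 32 truth assignments over (p, q, r, s, t).
Split on t. With t = True, the clauses containing t are satisfied and ¬t drops from the rest; 0 of the 2^4 = 16 assignments to the other variables satisfy what remains.
With t = False, by the same count on the reduced clause set, 4 assignments work.
(One model: p=F, q=F, r=F, s=F, t=F.)
Total: 0 + 4 = 4.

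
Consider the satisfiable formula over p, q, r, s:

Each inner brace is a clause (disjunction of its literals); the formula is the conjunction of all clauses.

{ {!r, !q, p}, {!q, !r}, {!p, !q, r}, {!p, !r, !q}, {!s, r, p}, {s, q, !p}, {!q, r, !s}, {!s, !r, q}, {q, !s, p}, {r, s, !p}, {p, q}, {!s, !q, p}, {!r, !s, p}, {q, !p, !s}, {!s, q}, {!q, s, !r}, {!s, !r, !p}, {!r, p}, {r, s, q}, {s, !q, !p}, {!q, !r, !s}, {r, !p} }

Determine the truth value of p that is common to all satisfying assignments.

False

Suppose p = true.
The clause (r) is unit, so r = true.
The clause (!q) is unit, so q = false.
The clause (s) is unit, so s = true.
That conflicts with the unit clause (!s).
So every satisfying assignment has p = False.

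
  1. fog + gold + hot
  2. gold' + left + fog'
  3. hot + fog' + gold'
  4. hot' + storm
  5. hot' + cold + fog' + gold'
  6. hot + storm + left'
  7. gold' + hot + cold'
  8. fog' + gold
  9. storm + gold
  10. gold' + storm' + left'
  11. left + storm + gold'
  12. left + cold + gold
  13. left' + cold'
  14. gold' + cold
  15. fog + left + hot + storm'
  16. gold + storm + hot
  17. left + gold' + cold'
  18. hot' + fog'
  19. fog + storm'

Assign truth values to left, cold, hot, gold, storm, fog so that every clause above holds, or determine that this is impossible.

Suppose hot = 0.
Suppose fog = 1.
(gold') alone gives gold = 0.
Now (gold) is unsatisfied and unit — conflict.
So fog must be the other value — set fog = 0.
(gold) alone gives gold = 1.
(cold') alone gives cold = 0.
Now (cold) is unsatisfied and unit — conflict.
Neither fog = 1 nor fog = 0 works.
So hot must be the other value — set hot = 1.
(storm) alone gives storm = 1.
(fog') alone gives fog = 0.
Now (fog) is unsatisfied and unit — conflict.
Neither hot = 1 nor hot = 0 works.

UNSATISFIABLE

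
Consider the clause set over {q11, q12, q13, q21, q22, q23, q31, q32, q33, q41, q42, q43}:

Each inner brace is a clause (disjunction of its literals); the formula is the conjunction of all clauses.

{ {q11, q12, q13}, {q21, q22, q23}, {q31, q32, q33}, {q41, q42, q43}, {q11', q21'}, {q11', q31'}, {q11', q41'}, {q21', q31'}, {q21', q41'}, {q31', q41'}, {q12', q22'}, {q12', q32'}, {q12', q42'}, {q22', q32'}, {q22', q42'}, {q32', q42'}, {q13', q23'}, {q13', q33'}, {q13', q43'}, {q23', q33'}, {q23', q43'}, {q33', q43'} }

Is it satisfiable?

Case q11 = 0:
Case q12 = 1:
(q22') alone gives q22 = 0.
(q32') alone gives q32 = 0.
(q42') alone gives q42 = 0.
Case q21 = 1:
(q31') alone gives q31 = 0.
(q33) alone gives q33 = 1.
(q41') alone gives q41 = 0.
(q43) alone gives q43 = 1.
That conflicts with the unit clause (q43').
Undo q21 and try q21 = 0.
(q23) alone gives q23 = 1.
(q13') alone gives q13 = 0.
(q33') alone gives q33 = 0.
(q31) alone gives q31 = 1.
(q41') alone gives q41 = 0.
(q43) alone gives q43 = 1.
That conflicts with the unit clause (q43').
Neither q21 = 1 nor q21 = 0 works.
Undo q12 and try q12 = 0.
(q13) alone gives q13 = 1.
(q23') alone gives q23 = 0.
(q33') alone gives q33 = 0.
(q43') alone gives q43 = 0.
Case q21 = 1:
(q31') alone gives q31 = 0.
(q32) alone gives q32 = 1.
(q41') alone gives q41 = 0.
(q42) alone gives q42 = 1.
That conflicts with the unit clause (q42').
Undo q21 and try q21 = 0.
(q22) alone gives q22 = 1.
(q32') alone gives q32 = 0.
(q31) alone gives q31 = 1.
(q41') alone gives q41 = 0.
(q42) alone gives q42 = 1.
That conflicts with the unit clause (q42').
Neither q21 = 1 nor q21 = 0 works.
Neither q12 = 1 nor q12 = 0 works.
Undo q11 and try q11 = 1.
(q21') alone gives q21 = 0.
(q31') alone gives q31 = 0.
(q41') alone gives q41 = 0.
Case q22 = 1:
(q12') alone gives q12 = 0.
(q32') alone gives q32 = 0.
(q33) alone gives q33 = 1.
(q42') alone gives q42 = 0.
(q43) alone gives q43 = 1.
That conflicts with the unit clause (q43').
Undo q22 and try q22 = 0.
(q23) alone gives q23 = 1.
(q13') alone gives q13 = 0.
(q33') alone gives q33 = 0.
(q32) alone gives q32 = 1.
(q12') alone gives q12 = 0.
(q42') alone gives q42 = 0.
(q43) alone gives q43 = 1.
That conflicts with the unit clause (q43').
Neither q22 = 1 nor q22 = 0 works.
Neither q11 = 1 nor q11 = 0 works.
No assignment satisfies every clause.

No, unsatisfiable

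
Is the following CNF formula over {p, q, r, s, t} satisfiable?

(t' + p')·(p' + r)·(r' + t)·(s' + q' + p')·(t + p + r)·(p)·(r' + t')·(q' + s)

No

(p) alone gives p = 1.
(t') alone gives t = 0.
(r) alone gives r = 1.
But (r') is also a unit clause — contradiction.
No assignment satisfies every clause.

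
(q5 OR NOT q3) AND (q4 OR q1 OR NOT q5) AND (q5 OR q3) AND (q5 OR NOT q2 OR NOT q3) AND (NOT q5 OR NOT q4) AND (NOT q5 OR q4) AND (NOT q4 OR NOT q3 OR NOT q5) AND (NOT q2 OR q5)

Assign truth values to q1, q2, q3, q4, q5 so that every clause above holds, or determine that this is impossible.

Case q5 = true:
The clause (NOT q4) is unit, so q4 = false.
Now (q4) is unsatisfied and unit — conflict.
Backtrack on q5: now try q5 = false.
The clause (NOT q3) is unit, so q3 = false.
Now (q3) is unsatisfied and unit — conflict.
Neither q5 = true nor q5 = false works.

UNSATISFIABLE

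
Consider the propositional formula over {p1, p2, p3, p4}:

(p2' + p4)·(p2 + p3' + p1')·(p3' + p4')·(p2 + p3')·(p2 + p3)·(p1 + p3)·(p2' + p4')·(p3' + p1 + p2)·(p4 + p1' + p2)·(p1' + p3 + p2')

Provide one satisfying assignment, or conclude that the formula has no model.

Suppose p2 = 0.
From the singleton clause (p3'), p3 = 0.
But (p3) is also a unit clause — contradiction.
Backtrack on p2: now try p2 = 1.
From the singleton clause (p4), p4 = 1.
But (p4') is also a unit clause — contradiction.
Either choice for p2 ends in contradiction.

UNSATISFIABLE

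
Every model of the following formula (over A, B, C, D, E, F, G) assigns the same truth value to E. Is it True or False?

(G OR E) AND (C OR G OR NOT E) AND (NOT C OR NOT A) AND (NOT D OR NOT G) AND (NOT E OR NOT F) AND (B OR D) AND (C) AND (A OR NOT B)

Suppose E = false.
Unit clause (G) forces G = true.
Unit clause (NOT D) forces D = false.
Unit clause (B) forces B = true.
Unit clause (C) forces C = true.
Unit clause (NOT A) forces A = false.
Now (A) is unsatisfied and unit — conflict.
So every satisfying assignment has E = True.

True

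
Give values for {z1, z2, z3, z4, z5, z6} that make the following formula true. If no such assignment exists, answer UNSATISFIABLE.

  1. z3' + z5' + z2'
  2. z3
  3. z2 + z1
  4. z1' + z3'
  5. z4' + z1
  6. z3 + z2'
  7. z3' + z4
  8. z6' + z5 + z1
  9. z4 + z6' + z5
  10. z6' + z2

From the singleton clause (z3), z3 = 1.
From the singleton clause (z1'), z1 = 0.
From the singleton clause (z2), z2 = 1.
From the singleton clause (z5'), z5 = 0.
From the singleton clause (z4'), z4 = 0.
But (z4) is also a unit clause — contradiction.

UNSATISFIABLE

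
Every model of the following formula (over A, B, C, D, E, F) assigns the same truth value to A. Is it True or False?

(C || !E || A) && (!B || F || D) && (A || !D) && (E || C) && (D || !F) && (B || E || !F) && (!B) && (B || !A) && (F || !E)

False

Suppose A = true.
Unit clause (!B) forces B = false.
But (B) is also a unit clause — contradiction.
So every satisfying assignment has A = False.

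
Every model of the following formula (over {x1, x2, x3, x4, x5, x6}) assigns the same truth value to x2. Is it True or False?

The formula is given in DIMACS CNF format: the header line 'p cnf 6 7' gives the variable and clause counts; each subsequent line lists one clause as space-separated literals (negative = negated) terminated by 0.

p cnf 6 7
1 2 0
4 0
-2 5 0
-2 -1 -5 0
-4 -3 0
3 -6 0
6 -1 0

True

Suppose x2 = False.
The clause (x1) is unit, so x1 = True.
The clause (x4) is unit, so x4 = True.
The clause (¬x3) is unit, so x3 = False.
The clause (¬x6) is unit, so x6 = False.
Now (x6) is unsatisfied and unit — conflict.
So every satisfying assignment has x2 = True.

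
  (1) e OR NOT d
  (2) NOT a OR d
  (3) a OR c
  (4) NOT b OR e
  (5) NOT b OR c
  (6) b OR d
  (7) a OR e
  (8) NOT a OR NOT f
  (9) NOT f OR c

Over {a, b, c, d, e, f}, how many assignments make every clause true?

There are 2^6 = 64 truth assignments over (a, b, c, d, e, f).
Split on b. With b = true, the clauses containing b are satisfied and NOT b drops from the rest; 5 of the 2^5 = 32 assignments to the other variables satisfy what remains.
With b = false, by the same count on the reduced clause set, 4 assignments work.
Total: 5 + 4 = 9.

9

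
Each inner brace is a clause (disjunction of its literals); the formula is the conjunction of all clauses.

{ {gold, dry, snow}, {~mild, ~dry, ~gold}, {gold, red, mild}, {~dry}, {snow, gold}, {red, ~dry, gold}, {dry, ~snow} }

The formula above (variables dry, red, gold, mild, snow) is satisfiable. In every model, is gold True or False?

Suppose gold = 0.
From the singleton clause (~dry), dry = 0.
From the singleton clause (snow), snow = 1.
That conflicts with the unit clause (~snow).
So every satisfying assignment has gold = True.

True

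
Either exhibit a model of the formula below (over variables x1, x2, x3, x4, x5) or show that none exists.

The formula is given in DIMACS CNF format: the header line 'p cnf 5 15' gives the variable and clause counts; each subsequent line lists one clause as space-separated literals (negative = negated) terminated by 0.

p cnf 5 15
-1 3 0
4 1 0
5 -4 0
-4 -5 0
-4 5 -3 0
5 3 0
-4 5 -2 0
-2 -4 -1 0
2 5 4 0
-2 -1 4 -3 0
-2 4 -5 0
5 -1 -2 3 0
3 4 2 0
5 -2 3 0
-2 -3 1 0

Try x1 = True.
Unit clause (x3) forces x3 = True.
Try x5 = True.
Unit clause (¬x4) forces x4 = False.
Unit clause (¬x2) forces x2 = False.
All clauses are satisfied.

x1 ↦ True,  x2 ↦ False,  x3 ↦ True,  x4 ↦ False,  x5 ↦ True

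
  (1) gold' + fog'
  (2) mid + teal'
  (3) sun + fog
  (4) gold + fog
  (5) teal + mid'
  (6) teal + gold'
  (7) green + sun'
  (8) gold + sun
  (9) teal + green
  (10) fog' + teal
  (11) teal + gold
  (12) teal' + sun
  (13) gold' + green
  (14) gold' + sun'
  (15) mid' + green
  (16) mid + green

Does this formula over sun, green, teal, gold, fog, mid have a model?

Case gold = 0:
(fog) alone gives fog = 1.
(sun) alone gives sun = 1.
(green) alone gives green = 1.
(teal) alone gives teal = 1.
(mid) alone gives mid = 1.
Every clause now holds.
A satisfying assignment: sun ↦ 1,  green ↦ 1,  teal ↦ 1,  gold ↦ 0,  fog ↦ 1,  mid ↦ 1.

Yes, satisfiable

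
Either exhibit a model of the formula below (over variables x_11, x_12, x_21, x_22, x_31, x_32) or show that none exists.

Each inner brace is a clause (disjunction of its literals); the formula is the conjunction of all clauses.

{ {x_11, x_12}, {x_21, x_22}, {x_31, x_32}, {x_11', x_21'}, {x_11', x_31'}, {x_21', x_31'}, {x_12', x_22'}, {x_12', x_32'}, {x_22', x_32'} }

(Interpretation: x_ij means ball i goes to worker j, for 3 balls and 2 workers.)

Try x_11 = 1.
The clause (x_21') is unit, so x_21 = 0.
The clause (x_22) is unit, so x_22 = 1.
The clause (x_31') is unit, so x_31 = 0.
The clause (x_32) is unit, so x_32 = 1.
But (x_32') is also a unit clause — contradiction.
Undo x_11 and try x_11 = 0.
The clause (x_12) is unit, so x_12 = 1.
The clause (x_22') is unit, so x_22 = 0.
The clause (x_21) is unit, so x_21 = 1.
The clause (x_31') is unit, so x_31 = 0.
The clause (x_32) is unit, so x_32 = 1.
But (x_32') is also a unit clause — contradiction.
Both values of x_11 lead to a conflict.

UNSATISFIABLE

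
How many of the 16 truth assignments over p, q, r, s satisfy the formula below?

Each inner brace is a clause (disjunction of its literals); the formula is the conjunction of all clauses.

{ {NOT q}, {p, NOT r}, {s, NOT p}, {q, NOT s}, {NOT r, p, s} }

There are 2^4 = 16 truth assignments over (p, q, r, s).
Check each against the 5 clauses (columns in the order p, q, r, s):
  F F F F  ✓ satisfies all
  F F F T  ✗ fails (q OR NOT s)
  F F T F  ✗ fails (p OR NOT r)
  F F T T  ✗ fails (p OR NOT r)
  F T F F  ✗ fails (NOT q)
  F T F T  ✗ fails (NOT q)
  F T T F  ✗ fails (NOT q)
  F T T T  ✗ fails (NOT q)
  T F F F  ✗ fails (s OR NOT p)
  T F F T  ✗ fails (q OR NOT s)
  T F T F  ✗ fails (s OR NOT p)
  T F T T  ✗ fails (q OR NOT s)
  T T F F  ✗ fails (NOT q)
  T T F T  ✗ fails (NOT q)
  T T T F  ✗ fails (NOT q)
  T T T T  ✗ fails (NOT q)
1 of the 16 rows is a model.

1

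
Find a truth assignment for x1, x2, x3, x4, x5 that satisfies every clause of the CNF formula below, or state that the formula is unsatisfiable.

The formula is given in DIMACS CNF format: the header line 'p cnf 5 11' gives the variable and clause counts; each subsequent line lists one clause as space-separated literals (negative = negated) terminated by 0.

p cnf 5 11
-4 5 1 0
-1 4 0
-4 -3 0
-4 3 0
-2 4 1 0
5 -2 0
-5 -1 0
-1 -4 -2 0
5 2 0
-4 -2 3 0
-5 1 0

Suppose x1 = False.
(¬x5) alone gives x5 = False.
(¬x4) alone gives x4 = False.
(¬x2) alone gives x2 = False.
That conflicts with the unit clause (x2).
That branch fails; take x1 = True instead.
(x4) alone gives x4 = True.
(¬x3) alone gives x3 = False.
That conflicts with the unit clause (x3).
Both values of x1 lead to a conflict.

UNSATISFIABLE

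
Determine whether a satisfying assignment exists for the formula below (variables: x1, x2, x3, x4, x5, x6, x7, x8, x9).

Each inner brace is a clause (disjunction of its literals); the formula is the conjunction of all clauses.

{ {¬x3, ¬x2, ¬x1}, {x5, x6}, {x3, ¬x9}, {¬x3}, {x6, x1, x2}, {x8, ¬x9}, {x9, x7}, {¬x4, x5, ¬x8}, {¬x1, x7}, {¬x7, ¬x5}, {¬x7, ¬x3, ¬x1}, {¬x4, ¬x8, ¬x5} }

Yes, satisfiable

Unit clause (¬x3) forces x3 = False.
Unit clause (¬x9) forces x9 = False.
Unit clause (x7) forces x7 = True.
Unit clause (¬x5) forces x5 = False.
Unit clause (x6) forces x6 = True.
Try x4 = False.
No clause remains; x1, x2, x8 are free.
A satisfying assignment: x1=False,  x2=True,  x3=False,  x4=False,  x5=False,  x6=True,  x7=True,  x8=False,  x9=False.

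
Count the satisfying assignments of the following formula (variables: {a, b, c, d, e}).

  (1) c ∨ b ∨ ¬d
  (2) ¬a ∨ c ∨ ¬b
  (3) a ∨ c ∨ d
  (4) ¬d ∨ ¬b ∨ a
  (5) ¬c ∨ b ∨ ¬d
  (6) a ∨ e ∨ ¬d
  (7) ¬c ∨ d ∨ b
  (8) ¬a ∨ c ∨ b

There are 2^5 = 32 truth assignments over (a, b, c, d, e).
Split on c. With c = True, the clauses containing c are satisfied and ¬c drops from the rest; 6 of the 2^4 = 16 assignments to the other variables satisfy what remains.
With c = False, by the same count on the reduced clause set, 0 assignments work.
Total: 6 + 0 = 6.

6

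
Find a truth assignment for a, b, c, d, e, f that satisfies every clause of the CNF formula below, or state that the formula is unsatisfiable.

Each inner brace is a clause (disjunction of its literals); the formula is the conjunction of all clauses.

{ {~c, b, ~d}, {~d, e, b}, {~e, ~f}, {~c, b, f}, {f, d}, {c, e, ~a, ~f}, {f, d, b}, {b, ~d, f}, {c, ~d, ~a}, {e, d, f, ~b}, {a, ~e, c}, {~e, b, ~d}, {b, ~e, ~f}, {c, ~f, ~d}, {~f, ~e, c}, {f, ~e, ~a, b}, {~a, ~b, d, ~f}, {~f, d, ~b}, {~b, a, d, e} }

Case e = 0:
Case d = 1:
(b) alone gives b = 1.
Case c = 0:
(~a) alone gives a = 0.
(~f) alone gives f = 0.
Every clause now holds.

a ↦ 0; b ↦ 1; c ↦ 0; d ↦ 1; e ↦ 0; f ↦ 0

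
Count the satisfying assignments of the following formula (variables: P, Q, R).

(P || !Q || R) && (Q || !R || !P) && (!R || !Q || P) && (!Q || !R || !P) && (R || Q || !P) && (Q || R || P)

2

There are 2^3 = 8 truth assignments over (P, Q, R).
Split on Q. With Q = true, the clauses containing Q are satisfied and !Q drops from the rest; 1 of the 2^2 = 4 assignments to the other variables satisfy what remains.
With Q = false, by the same count on the reduced clause set, 1 assignment works.
Total: 1 + 1 = 2.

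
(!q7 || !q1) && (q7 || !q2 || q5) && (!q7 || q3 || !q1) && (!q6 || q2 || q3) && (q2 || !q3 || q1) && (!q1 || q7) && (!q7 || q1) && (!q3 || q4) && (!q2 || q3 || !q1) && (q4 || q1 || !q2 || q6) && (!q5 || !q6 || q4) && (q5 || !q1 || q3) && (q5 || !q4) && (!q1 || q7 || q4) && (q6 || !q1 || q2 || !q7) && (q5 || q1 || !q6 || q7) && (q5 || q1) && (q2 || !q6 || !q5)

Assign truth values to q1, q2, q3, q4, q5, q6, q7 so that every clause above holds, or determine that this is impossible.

Branch on q7: set q7 = false.
(!q1) alone gives q1 = false.
(q5) alone gives q5 = true.
Branch on q2: set q2 = false.
(!q3) alone gives q3 = false.
(!q6) alone gives q6 = false.
All clauses hold; q4 can take either value.

q1: false, q2: false, q3: false, q4: true, q5: true, q6: false, q7: false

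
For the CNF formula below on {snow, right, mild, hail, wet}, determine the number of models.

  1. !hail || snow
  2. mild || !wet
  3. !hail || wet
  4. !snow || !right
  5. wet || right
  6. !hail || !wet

5

There are 2^5 = 32 truth assignments over (snow, right, mild, hail, wet).
Split on mild. With mild = true, the clauses containing mild are satisfied and !mild drops from the rest; 4 of the 2^4 = 16 assignments to the other variables satisfy what remains.
With mild = false, by the same count on the reduced clause set, 1 assignment works.
(One model: snow=F, right=F, mild=T, hail=F, wet=T.)
Total: 4 + 1 = 5.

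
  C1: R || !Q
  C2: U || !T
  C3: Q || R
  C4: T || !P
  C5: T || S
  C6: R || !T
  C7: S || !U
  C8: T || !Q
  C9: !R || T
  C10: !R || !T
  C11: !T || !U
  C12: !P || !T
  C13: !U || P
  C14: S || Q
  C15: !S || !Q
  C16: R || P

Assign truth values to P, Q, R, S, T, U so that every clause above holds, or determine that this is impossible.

Branch on R: set R = true.
(T) alone gives T = true.
Now (!T) is unsatisfied and unit — conflict.
That branch fails; take R = false instead.
(!Q) alone gives Q = false.
Now (Q) is unsatisfied and unit — conflict.
Neither R = true nor R = false works.

UNSATISFIABLE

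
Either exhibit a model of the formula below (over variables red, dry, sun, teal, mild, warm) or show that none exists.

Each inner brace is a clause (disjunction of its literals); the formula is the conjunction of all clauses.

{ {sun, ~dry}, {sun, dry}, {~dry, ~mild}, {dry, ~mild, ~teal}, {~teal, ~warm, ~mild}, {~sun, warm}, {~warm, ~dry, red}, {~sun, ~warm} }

UNSATISFIABLE

Suppose sun = 1.
The clause (warm) is unit, so warm = 1.
But (~warm) is also a unit clause — contradiction.
That branch fails; take sun = 0 instead.
The clause (~dry) is unit, so dry = 0.
But (dry) is also a unit clause — contradiction.
Both values of sun lead to a conflict.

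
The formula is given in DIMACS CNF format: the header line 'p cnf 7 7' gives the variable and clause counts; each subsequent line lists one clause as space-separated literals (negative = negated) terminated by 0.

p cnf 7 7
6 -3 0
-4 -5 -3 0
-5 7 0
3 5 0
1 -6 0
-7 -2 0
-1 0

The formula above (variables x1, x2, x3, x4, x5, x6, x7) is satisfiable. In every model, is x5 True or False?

True

Suppose x5 = False.
(x3) alone gives x3 = True.
(x6) alone gives x6 = True.
(x1) alone gives x1 = True.
That conflicts with the unit clause (¬x1).
So every satisfying assignment has x5 = True.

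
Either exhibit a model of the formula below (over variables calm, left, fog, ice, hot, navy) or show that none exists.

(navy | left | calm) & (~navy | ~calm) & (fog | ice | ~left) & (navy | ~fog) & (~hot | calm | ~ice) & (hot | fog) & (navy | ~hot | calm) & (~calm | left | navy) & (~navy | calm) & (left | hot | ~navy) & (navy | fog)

Suppose navy = 0.
(~fog) alone gives fog = 0.
But (fog) is also a unit clause — contradiction.
So navy must be the other value — set navy = 1.
(~calm) alone gives calm = 0.
But (calm) is also a unit clause — contradiction.
Neither navy = 1 nor navy = 0 works.

UNSATISFIABLE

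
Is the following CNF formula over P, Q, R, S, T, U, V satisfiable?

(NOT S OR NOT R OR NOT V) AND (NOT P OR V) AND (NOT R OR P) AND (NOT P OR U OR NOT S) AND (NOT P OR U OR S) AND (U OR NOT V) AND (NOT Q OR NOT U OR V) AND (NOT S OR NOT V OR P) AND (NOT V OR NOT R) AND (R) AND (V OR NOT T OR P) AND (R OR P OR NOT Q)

The clause (R) is unit, so R = true.
The clause (P) is unit, so P = true.
The clause (V) is unit, so V = true.
That conflicts with the unit clause (NOT V).
No assignment satisfies every clause.

Unsatisfiable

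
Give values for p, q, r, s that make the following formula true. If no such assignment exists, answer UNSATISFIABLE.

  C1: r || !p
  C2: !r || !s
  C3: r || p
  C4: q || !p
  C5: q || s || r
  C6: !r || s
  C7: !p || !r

Try r = true.
Unit clause (!s) forces s = false.
Now (s) is unsatisfied and unit — conflict.
So r must be the other value — set r = false.
Unit clause (!p) forces p = false.
Now (p) is unsatisfied and unit — conflict.
Either choice for r ends in contradiction.

UNSATISFIABLE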